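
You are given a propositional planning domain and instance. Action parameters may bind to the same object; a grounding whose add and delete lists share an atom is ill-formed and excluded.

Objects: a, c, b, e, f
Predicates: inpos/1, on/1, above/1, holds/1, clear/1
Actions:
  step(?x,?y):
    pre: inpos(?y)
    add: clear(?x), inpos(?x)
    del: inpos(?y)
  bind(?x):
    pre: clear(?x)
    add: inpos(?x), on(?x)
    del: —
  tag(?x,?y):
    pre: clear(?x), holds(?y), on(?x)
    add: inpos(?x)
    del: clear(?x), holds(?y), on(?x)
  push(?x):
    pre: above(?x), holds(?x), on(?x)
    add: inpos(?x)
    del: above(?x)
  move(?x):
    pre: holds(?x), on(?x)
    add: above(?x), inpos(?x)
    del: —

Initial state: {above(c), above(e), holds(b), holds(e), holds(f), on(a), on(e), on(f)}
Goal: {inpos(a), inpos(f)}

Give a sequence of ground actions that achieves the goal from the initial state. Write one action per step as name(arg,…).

push(e); step(a,e); move(f)

1. push(e)  →  {above(c), holds(b), holds(e), holds(f), inpos(e), on(a), on(e), on(f)}
2. step(a,e)  →  {above(c), clear(a), holds(b), holds(e), holds(f), inpos(a), on(a), on(e), on(f)}
3. move(f)  →  {above(c), above(f), clear(a), holds(b), holds(e), holds(f), inpos(a), inpos(f), on(a), on(e), on(f)}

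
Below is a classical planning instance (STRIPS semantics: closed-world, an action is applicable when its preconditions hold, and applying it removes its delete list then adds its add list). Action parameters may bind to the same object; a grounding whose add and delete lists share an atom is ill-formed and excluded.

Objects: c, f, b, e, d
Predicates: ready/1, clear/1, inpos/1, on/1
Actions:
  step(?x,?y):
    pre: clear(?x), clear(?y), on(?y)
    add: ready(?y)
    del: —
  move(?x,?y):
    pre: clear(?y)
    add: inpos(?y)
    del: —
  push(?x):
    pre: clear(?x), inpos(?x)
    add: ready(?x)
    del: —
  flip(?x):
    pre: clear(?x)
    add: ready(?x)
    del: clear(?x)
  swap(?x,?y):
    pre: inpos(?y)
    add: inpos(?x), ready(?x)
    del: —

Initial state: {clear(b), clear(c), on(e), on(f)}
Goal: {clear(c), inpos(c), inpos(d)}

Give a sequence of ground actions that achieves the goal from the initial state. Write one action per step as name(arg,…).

move(c,c); swap(d,c)

1. move(c,c)  →  {clear(b), clear(c), inpos(c), on(e), on(f)}
2. swap(d,c)  →  {clear(b), clear(c), inpos(c), inpos(d), on(e), on(f), ready(d)}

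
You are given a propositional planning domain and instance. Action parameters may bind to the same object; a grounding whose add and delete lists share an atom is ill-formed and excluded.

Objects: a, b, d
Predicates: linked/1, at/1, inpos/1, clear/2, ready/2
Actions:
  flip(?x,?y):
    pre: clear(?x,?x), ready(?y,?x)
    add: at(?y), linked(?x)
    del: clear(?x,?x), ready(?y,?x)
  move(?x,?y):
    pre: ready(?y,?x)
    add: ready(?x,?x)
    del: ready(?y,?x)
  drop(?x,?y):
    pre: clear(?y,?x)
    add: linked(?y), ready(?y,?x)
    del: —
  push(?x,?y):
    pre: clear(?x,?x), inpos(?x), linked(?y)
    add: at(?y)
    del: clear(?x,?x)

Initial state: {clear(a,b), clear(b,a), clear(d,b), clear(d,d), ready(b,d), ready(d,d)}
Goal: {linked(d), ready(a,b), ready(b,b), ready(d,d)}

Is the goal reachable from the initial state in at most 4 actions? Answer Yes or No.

1. drop(b,a)  →  {clear(a,b), clear(b,a), clear(d,b), clear(d,d), linked(a), ready(a,b), ready(b,d), ready(d,d)}
2. drop(b,d)  →  {clear(a,b), clear(b,a), clear(d,b), clear(d,d), linked(a), linked(d), ready(a,b), ready(b,d), ready(d,b), ready(d,d)}
3. move(b,d)  →  {clear(a,b), clear(b,a), clear(d,b), clear(d,d), linked(a), linked(d), ready(a,b), ready(b,b), ready(b,d), ready(d,d)}
optimal plan length = 3; 3 ≤ 4

Yes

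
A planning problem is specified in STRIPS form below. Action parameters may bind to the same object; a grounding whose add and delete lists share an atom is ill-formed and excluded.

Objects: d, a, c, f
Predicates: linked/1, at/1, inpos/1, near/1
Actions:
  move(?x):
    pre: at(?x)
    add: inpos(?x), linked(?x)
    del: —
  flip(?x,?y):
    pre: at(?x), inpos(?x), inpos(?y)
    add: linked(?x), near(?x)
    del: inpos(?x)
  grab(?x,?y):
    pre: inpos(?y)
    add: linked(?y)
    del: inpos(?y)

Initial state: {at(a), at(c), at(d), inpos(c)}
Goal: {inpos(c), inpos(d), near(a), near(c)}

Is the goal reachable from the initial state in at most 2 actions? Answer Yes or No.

No

1. move(d)  →  {at(a), at(c), at(d), inpos(c), inpos(d), linked(d)}
2. move(a)  →  {at(a), at(c), at(d), inpos(a), inpos(c), inpos(d), linked(a), linked(d)}
3. flip(a,d)  →  {at(a), at(c), at(d), inpos(c), inpos(d), linked(a), linked(d), near(a)}
4. flip(c,d)  →  {at(a), at(c), at(d), inpos(d), linked(a), linked(c), linked(d), near(a), near(c)}
5. move(c)  →  {at(a), at(c), at(d), inpos(c), inpos(d), linked(a), linked(c), linked(d), near(a), near(c)}
optimal plan length = 5; 5 > 2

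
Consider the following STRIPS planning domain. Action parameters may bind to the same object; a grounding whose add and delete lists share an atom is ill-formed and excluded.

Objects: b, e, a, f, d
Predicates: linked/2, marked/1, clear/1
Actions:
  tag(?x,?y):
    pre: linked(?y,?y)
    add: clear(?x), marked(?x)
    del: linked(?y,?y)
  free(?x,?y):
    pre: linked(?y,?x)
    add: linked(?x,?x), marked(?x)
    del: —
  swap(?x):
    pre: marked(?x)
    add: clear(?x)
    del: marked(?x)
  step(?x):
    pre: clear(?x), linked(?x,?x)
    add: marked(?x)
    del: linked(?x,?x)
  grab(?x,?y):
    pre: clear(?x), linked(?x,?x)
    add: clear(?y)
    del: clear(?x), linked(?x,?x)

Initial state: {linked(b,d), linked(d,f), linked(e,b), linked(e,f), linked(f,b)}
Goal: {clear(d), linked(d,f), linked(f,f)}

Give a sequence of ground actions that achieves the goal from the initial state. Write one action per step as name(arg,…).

free(b,e); tag(d,b); free(f,e)

1. free(b,e)  →  {linked(b,b), linked(b,d), linked(d,f), linked(e,b), linked(e,f), linked(f,b), marked(b)}
2. tag(d,b)  →  {clear(d), linked(b,d), linked(d,f), linked(e,b), linked(e,f), linked(f,b), marked(b), marked(d)}
3. free(f,e)  →  {clear(d), linked(b,d), linked(d,f), linked(e,b), linked(e,f), linked(f,b), linked(f,f), marked(b), marked(d), marked(f)}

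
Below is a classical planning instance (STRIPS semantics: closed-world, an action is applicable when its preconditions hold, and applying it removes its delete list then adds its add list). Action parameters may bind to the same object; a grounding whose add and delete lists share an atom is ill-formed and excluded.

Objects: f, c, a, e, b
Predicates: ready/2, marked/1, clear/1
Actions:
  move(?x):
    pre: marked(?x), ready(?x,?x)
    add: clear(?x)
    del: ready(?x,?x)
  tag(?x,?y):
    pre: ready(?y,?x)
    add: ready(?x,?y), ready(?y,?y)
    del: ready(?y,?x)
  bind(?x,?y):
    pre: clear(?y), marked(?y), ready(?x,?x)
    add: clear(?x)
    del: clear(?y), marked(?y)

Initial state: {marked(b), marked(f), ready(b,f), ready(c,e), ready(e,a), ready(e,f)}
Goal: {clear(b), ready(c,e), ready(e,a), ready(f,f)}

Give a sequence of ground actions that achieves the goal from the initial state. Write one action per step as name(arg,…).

1. tag(f,b)  →  {marked(b), marked(f), ready(b,b), ready(c,e), ready(e,a), ready(e,f), ready(f,b)}
2. move(b)  →  {clear(b), marked(b), marked(f), ready(c,e), ready(e,a), ready(e,f), ready(f,b)}
3. tag(b,f)  →  {clear(b), marked(b), marked(f), ready(b,f), ready(c,e), ready(e,a), ready(e,f), ready(f,f)}

tag(f,b); move(b); tag(b,f)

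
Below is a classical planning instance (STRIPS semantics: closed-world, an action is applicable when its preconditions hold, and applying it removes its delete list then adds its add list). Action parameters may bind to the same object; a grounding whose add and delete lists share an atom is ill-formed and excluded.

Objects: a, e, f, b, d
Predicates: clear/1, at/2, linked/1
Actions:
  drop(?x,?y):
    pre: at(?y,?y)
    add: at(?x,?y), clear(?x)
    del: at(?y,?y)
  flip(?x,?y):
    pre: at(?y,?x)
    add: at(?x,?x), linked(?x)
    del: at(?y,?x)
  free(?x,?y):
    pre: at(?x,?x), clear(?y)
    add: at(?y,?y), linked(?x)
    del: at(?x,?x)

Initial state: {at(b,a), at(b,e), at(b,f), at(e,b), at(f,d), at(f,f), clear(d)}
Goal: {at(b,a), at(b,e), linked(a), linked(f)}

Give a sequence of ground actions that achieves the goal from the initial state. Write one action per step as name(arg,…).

1. flip(a,b)  →  {at(a,a), at(b,e), at(b,f), at(e,b), at(f,d), at(f,f), clear(d), linked(a)}
2. drop(b,a)  →  {at(b,a), at(b,e), at(b,f), at(e,b), at(f,d), at(f,f), clear(b), clear(d), linked(a)}
3. flip(f,b)  →  {at(b,a), at(b,e), at(e,b), at(f,d), at(f,f), clear(b), clear(d), linked(a), linked(f)}

flip(a,b); drop(b,a); flip(f,b)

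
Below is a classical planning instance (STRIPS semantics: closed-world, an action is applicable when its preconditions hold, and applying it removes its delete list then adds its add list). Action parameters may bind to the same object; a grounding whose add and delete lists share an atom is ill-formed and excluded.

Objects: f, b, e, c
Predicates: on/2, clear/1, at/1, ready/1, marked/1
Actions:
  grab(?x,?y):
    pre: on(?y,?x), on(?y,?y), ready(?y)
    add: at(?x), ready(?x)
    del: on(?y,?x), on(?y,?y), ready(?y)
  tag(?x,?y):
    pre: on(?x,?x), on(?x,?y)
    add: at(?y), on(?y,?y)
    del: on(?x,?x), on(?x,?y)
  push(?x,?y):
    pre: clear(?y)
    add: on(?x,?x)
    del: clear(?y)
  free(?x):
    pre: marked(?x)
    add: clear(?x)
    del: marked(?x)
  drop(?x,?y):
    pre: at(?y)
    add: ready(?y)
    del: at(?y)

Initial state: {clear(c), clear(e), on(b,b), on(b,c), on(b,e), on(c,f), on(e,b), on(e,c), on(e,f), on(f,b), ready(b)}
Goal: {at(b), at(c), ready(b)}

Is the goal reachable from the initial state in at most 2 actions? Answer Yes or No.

No

1. tag(b,e)  →  {at(e), clear(c), clear(e), on(b,c), on(c,f), on(e,b), on(e,c), on(e,e), on(e,f), on(f,b), ready(b)}
2. tag(e,b)  →  {at(b), at(e), clear(c), clear(e), on(b,b), on(b,c), on(c,f), on(e,c), on(e,f), on(f,b), ready(b)}
3. tag(b,c)  →  {at(b), at(c), at(e), clear(c), clear(e), on(c,c), on(c,f), on(e,c), on(e,f), on(f,b), ready(b)}
optimal plan length = 3; 3 > 2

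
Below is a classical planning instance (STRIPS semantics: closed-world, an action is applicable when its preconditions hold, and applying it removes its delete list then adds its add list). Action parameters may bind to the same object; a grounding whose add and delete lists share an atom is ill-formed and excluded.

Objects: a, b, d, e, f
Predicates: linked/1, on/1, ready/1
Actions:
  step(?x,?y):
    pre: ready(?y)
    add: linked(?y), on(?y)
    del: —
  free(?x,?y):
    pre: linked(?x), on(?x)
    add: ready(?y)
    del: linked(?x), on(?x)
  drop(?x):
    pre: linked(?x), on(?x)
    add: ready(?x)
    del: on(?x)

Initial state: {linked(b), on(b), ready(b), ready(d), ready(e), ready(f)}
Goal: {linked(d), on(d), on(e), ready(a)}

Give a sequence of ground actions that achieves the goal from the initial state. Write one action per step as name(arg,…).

step(a,d); step(a,e); free(b,a)

1. step(a,d)  →  {linked(b), linked(d), on(b), on(d), ready(b), ready(d), ready(e), ready(f)}
2. step(a,e)  →  {linked(b), linked(d), linked(e), on(b), on(d), on(e), ready(b), ready(d), ready(e), ready(f)}
3. free(b,a)  →  {linked(d), linked(e), on(d), on(e), ready(a), ready(b), ready(d), ready(e), ready(f)}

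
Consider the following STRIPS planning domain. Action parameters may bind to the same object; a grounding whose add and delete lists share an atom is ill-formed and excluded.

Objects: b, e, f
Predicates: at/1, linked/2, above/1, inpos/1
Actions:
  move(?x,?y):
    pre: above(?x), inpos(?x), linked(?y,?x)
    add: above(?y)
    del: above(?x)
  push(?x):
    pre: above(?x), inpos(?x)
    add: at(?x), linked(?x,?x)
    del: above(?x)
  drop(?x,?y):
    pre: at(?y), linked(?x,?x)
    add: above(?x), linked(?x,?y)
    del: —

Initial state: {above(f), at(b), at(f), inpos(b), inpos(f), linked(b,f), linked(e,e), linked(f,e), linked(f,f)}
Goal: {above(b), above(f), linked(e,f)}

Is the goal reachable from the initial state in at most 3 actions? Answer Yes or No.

1. move(f,b)  →  {above(b), at(b), at(f), inpos(b), inpos(f), linked(b,f), linked(e,e), linked(f,e), linked(f,f)}
2. drop(e,f)  →  {above(b), above(e), at(b), at(f), inpos(b), inpos(f), linked(b,f), linked(e,e), linked(e,f), linked(f,e), linked(f,f)}
3. drop(f,b)  →  {above(b), above(e), above(f), at(b), at(f), inpos(b), inpos(f), linked(b,f), linked(e,e), linked(e,f), linked(f,b), linked(f,e), linked(f,f)}
optimal plan length = 3; 3 ≤ 3

Yes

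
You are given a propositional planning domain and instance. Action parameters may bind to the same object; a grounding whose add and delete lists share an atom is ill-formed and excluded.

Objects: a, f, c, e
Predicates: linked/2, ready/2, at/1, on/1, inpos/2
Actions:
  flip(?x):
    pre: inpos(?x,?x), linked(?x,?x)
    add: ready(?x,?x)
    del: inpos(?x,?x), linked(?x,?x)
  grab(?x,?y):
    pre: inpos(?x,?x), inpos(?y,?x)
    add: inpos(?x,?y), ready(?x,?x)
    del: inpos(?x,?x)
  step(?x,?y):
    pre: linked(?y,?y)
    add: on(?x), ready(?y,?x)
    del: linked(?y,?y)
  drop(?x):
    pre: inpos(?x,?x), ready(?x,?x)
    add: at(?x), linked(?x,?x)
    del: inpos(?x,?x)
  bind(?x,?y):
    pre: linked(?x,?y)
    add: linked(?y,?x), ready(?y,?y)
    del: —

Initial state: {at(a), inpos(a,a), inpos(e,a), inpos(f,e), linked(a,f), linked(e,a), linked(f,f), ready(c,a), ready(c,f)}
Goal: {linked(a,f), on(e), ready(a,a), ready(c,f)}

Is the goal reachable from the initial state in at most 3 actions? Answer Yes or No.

Yes

1. grab(a,e)  →  {at(a), inpos(a,e), inpos(e,a), inpos(f,e), linked(a,f), linked(e,a), linked(f,f), ready(a,a), ready(c,a), ready(c,f)}
2. step(e,f)  →  {at(a), inpos(a,e), inpos(e,a), inpos(f,e), linked(a,f), linked(e,a), on(e), ready(a,a), ready(c,a), ready(c,f), ready(f,e)}
optimal plan length = 2; 2 ≤ 3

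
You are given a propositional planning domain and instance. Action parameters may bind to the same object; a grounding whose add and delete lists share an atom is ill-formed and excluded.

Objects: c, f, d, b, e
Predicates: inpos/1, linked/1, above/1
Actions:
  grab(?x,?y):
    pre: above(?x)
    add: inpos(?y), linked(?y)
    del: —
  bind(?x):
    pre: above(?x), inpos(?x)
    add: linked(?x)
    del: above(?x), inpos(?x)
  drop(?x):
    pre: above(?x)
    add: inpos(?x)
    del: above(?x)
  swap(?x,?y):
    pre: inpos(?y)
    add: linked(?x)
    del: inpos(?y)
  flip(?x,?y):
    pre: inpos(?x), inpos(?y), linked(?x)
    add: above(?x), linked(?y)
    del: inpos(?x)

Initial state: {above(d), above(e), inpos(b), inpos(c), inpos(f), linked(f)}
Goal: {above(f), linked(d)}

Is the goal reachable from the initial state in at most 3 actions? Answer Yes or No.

Yes

1. grab(d,d)  →  {above(d), above(e), inpos(b), inpos(c), inpos(d), inpos(f), linked(d), linked(f)}
2. flip(f,c)  →  {above(d), above(e), above(f), inpos(b), inpos(c), inpos(d), linked(c), linked(d), linked(f)}
optimal plan length = 2; 2 ≤ 3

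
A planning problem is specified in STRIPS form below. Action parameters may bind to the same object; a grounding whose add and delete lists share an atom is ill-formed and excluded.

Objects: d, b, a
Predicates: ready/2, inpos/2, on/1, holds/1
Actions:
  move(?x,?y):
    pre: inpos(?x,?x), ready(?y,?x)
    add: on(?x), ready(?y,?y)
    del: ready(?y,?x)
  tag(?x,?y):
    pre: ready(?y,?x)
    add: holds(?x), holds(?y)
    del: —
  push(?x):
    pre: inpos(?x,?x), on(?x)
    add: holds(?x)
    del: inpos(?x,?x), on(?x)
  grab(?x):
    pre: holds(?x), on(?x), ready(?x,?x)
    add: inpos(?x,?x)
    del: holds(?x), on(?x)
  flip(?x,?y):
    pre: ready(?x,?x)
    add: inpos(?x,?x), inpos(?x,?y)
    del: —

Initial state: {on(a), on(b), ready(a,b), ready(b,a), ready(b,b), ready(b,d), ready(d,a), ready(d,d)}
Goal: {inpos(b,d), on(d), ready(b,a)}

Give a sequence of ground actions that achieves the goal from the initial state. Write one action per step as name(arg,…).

1. flip(d,d)  →  {inpos(d,d), on(a), on(b), ready(a,b), ready(b,a), ready(b,b), ready(b,d), ready(d,a), ready(d,d)}
2. move(d,b)  →  {inpos(d,d), on(a), on(b), on(d), ready(a,b), ready(b,a), ready(b,b), ready(d,a), ready(d,d)}
3. flip(b,d)  →  {inpos(b,b), inpos(b,d), inpos(d,d), on(a), on(b), on(d), ready(a,b), ready(b,a), ready(b,b), ready(d,a), ready(d,d)}

flip(d,d); move(d,b); flip(b,d)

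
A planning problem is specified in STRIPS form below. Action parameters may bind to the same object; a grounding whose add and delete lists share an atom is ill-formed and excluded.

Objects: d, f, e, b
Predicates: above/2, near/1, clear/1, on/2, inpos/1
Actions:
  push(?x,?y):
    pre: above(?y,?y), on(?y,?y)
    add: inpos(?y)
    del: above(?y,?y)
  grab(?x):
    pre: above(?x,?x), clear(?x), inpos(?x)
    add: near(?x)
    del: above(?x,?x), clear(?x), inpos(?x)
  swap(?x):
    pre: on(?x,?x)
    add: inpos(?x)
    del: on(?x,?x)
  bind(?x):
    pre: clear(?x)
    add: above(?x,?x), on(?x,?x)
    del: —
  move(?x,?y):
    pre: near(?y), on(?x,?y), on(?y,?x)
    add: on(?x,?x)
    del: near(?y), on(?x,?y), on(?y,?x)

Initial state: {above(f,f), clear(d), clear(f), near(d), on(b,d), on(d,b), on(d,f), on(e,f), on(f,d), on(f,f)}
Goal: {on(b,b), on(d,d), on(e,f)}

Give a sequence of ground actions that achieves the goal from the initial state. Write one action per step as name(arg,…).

bind(d); move(b,d)

1. bind(d)  →  {above(d,d), above(f,f), clear(d), clear(f), near(d), on(b,d), on(d,b), on(d,d), on(d,f), on(e,f), on(f,d), on(f,f)}
2. move(b,d)  →  {above(d,d), above(f,f), clear(d), clear(f), on(b,b), on(d,d), on(d,f), on(e,f), on(f,d), on(f,f)}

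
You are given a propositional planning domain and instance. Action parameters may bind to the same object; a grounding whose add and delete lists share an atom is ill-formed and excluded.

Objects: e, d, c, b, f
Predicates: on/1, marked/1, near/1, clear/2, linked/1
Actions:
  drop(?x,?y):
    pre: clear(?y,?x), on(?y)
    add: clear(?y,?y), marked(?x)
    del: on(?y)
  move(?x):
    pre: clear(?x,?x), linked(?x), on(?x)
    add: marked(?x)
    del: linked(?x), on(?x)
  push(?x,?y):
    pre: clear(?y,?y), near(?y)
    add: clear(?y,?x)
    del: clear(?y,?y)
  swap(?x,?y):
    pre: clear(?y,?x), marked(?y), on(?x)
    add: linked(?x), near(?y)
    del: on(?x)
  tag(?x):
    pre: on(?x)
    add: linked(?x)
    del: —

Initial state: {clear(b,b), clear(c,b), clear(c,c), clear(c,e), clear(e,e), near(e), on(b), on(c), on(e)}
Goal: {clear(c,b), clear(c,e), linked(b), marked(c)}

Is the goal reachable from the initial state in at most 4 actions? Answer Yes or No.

Yes

1. drop(c,c)  →  {clear(b,b), clear(c,b), clear(c,c), clear(c,e), clear(e,e), marked(c), near(e), on(b), on(e)}
2. swap(b,c)  →  {clear(b,b), clear(c,b), clear(c,c), clear(c,e), clear(e,e), linked(b), marked(c), near(c), near(e), on(e)}
optimal plan length = 2; 2 ≤ 4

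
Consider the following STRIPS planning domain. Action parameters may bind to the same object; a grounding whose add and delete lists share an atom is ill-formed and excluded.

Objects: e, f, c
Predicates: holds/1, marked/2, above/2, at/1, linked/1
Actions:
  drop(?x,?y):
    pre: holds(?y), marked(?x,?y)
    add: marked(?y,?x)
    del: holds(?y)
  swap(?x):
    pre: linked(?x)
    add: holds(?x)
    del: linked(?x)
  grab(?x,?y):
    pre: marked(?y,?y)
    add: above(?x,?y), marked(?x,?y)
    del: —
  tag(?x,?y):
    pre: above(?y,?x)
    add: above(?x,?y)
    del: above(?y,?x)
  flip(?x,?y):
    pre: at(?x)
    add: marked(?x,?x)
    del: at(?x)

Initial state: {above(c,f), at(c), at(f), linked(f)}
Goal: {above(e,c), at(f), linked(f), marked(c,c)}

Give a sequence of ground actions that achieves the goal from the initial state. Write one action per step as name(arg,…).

1. flip(c,e)  →  {above(c,f), at(f), linked(f), marked(c,c)}
2. grab(e,c)  →  {above(c,f), above(e,c), at(f), linked(f), marked(c,c), marked(e,c)}

flip(c,e); grab(e,c)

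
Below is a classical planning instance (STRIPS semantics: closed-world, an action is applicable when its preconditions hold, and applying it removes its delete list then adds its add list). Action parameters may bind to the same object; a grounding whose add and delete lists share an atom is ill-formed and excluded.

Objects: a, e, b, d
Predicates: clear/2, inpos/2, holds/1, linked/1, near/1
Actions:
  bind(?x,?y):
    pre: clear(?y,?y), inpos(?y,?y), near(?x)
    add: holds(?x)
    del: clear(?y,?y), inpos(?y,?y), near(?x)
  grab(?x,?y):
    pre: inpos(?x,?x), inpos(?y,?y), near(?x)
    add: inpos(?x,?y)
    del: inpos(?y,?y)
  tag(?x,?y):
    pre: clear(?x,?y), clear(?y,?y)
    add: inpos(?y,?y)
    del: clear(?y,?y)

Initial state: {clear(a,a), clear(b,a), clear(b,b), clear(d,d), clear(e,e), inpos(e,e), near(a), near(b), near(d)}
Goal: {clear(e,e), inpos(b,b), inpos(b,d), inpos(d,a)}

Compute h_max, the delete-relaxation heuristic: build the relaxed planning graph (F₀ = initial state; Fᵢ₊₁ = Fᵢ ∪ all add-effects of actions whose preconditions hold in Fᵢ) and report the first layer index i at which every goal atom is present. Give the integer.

F0 = init (9 atoms)
F1 = F0 ∪ {holds(a), holds(b), holds(d), inpos(a,a), inpos(b,b), inpos(d,d)}  (15 atoms)
F2 = F1 ∪ {inpos(a,b), inpos(a,d), inpos(a,e), inpos(b,a), inpos(b,d), inpos(b,e), inpos(d,a), inpos(d,b), inpos(d,e)}  (24 atoms)
goal ⊆ F2  ⇒  h_max = 2

2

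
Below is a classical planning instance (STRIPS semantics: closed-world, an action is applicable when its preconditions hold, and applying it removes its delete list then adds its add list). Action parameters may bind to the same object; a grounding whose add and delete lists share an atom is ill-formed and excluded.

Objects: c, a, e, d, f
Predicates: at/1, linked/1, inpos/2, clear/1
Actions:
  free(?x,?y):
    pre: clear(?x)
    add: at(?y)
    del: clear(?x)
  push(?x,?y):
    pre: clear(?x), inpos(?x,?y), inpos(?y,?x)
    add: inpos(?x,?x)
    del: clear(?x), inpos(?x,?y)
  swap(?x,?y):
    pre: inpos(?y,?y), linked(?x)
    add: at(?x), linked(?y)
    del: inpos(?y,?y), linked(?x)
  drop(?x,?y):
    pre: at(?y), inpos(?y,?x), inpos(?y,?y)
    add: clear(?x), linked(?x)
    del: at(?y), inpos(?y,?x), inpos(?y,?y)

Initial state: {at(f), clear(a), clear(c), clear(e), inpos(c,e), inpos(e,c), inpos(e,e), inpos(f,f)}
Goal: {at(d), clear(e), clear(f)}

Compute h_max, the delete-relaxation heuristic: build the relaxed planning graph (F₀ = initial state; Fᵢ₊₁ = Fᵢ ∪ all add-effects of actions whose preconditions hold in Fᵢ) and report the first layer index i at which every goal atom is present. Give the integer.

F0 = init (8 atoms)
F1 = F0 ∪ {at(a), at(c), at(d), at(e), clear(f), inpos(c,c), linked(f)}  (15 atoms)
goal ⊆ F1  ⇒  h_max = 1

1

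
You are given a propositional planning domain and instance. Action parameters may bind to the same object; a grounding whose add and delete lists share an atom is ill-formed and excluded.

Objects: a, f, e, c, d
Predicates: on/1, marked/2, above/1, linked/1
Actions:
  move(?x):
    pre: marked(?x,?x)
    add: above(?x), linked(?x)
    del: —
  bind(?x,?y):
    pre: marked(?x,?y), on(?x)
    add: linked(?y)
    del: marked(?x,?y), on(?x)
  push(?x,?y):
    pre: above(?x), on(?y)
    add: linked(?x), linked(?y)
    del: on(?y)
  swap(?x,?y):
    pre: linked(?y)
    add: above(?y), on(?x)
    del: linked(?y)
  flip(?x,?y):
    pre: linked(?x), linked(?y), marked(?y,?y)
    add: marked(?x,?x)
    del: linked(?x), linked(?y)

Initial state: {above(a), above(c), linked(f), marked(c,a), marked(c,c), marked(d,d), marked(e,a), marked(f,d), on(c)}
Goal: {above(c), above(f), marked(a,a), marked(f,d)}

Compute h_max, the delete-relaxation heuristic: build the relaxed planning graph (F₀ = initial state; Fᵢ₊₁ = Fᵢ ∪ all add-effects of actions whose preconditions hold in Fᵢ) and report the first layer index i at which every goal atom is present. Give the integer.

F0 = init (9 atoms)
F1 = F0 ∪ {above(d), above(f), linked(a), linked(c), linked(d), on(a), on(d), on(e), on(f)}  (18 atoms)
F2 = F1 ∪ {linked(e), marked(a,a), marked(f,f)}  (21 atoms)
goal ⊆ F2  ⇒  h_max = 2

2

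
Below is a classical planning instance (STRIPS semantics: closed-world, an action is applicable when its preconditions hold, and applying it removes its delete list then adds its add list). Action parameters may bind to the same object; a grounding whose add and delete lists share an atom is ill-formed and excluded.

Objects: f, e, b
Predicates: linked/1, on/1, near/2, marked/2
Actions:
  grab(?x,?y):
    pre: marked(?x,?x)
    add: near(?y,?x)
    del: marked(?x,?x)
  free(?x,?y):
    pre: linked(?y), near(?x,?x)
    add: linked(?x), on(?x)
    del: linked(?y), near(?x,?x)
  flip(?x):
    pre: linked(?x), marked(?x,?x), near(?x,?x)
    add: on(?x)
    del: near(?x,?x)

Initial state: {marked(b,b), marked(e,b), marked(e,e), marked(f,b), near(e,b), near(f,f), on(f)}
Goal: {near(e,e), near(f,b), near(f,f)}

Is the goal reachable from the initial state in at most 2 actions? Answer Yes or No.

1. grab(e,e)  →  {marked(b,b), marked(e,b), marked(f,b), near(e,b), near(e,e), near(f,f), on(f)}
2. grab(b,f)  →  {marked(e,b), marked(f,b), near(e,b), near(e,e), near(f,b), near(f,f), on(f)}
optimal plan length = 2; 2 ≤ 2

Yes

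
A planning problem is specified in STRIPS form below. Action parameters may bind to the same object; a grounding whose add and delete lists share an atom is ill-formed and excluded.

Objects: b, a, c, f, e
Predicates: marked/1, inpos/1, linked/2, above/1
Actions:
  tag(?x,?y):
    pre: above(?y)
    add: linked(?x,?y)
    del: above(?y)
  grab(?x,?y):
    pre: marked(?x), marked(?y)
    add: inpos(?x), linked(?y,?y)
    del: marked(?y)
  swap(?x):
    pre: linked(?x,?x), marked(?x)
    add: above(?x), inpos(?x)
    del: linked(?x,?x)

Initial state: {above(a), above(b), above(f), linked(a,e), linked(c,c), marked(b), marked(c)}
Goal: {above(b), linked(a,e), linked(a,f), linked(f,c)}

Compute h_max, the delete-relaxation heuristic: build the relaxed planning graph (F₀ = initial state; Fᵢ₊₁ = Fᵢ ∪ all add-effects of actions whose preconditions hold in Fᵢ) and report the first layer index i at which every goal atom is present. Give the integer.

F0 = init (7 atoms)
F1 = F0 ∪ {above(c), inpos(b), inpos(c), linked(a,a), linked(a,b), linked(a,f), linked(b,a), linked(b,b), linked(b,f), linked(c,a), linked(c,b), linked(c,f), linked(e,a), linked(e,b), linked(e,f), linked(f,a), linked(f,b), linked(f,f)}  (25 atoms)
F2 = F1 ∪ {linked(a,c), linked(b,c), linked(e,c), linked(f,c)}  (29 atoms)
goal ⊆ F2  ⇒  h_max = 2

2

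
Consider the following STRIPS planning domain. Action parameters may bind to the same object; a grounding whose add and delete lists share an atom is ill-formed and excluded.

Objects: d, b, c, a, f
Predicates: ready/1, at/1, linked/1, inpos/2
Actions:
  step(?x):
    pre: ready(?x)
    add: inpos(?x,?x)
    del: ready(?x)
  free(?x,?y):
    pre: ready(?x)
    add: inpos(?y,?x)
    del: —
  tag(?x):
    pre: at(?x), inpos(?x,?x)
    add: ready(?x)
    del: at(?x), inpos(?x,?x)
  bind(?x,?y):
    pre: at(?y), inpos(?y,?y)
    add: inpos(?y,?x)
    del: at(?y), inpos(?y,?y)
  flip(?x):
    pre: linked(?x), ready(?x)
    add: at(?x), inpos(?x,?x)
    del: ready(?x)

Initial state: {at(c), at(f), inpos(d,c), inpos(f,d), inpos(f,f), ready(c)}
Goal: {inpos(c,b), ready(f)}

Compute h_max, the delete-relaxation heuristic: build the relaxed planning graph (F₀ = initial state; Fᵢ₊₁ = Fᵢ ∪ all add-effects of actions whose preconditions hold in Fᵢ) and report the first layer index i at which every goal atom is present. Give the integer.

F0 = init (6 atoms)
F1 = F0 ∪ {inpos(a,c), inpos(b,c), inpos(c,c), inpos(f,a), inpos(f,b), inpos(f,c), ready(f)}  (13 atoms)
F2 = F1 ∪ {inpos(a,f), inpos(b,f), inpos(c,a), inpos(c,b), inpos(c,d), inpos(c,f), inpos(d,f)}  (20 atoms)
goal ⊆ F2  ⇒  h_max = 2

2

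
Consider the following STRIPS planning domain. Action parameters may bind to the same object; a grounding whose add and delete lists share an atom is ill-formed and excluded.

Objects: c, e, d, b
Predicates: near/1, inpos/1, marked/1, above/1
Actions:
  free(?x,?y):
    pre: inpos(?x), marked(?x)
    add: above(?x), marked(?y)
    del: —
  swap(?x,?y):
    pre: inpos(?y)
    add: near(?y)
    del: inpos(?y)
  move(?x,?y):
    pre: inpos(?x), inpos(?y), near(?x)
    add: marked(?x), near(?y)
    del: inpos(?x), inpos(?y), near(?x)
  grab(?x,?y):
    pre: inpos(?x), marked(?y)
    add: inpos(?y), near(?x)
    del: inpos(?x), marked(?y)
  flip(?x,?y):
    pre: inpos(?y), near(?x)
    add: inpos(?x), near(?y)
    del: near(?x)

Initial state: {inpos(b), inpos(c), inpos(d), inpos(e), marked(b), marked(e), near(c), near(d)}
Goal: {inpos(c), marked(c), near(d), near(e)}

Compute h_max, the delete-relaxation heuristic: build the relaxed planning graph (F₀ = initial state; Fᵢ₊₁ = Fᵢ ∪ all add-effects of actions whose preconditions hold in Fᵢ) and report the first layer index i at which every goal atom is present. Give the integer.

F0 = init (8 atoms)
F1 = F0 ∪ {above(b), above(e), marked(c), marked(d), near(b), near(e)}  (14 atoms)
goal ⊆ F1  ⇒  h_max = 1

1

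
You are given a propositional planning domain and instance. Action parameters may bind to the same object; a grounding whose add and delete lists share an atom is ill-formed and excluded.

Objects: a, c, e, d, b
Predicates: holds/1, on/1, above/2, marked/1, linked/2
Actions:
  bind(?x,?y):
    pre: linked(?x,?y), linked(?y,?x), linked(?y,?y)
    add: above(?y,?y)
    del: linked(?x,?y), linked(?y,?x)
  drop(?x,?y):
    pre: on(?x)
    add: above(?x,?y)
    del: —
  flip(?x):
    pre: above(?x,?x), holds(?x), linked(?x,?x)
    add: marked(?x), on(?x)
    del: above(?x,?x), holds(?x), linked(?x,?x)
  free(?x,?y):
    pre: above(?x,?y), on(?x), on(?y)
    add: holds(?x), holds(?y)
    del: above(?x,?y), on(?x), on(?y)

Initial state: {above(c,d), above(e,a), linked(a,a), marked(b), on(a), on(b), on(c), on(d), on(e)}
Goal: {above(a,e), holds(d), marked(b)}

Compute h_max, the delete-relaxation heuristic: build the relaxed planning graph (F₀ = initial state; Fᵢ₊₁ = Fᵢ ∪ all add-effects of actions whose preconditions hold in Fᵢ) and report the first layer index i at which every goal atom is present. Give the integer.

F0 = init (9 atoms)
F1 = F0 ∪ {above(a,a), above(a,b), above(a,c), above(a,d), above(a,e), above(b,a), above(b,b), above(b,c), above(b,d), above(b,e), above(c,a), above(c,b), above(c,c), above(c,e), above(d,a), above(d,b), above(d,c), above(d,d), above(d,e), above(e,b), above(e,c), above(e,d), above(e,e), holds(a), holds(c), holds(d), holds(e)}  (36 atoms)
goal ⊆ F1  ⇒  h_max = 1

1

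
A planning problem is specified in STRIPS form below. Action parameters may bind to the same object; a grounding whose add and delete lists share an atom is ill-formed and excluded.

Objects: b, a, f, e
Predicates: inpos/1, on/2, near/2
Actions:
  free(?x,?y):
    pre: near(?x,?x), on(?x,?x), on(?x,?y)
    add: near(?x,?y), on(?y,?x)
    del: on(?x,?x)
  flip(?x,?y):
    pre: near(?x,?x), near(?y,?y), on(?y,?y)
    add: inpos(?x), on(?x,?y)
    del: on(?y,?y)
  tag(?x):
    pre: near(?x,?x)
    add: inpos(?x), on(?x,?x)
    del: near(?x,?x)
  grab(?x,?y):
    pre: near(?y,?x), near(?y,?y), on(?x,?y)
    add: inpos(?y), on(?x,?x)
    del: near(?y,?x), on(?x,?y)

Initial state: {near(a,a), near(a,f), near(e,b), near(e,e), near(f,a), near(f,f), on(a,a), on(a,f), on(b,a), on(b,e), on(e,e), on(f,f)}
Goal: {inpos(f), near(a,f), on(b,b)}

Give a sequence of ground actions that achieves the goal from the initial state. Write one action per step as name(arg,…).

1. flip(f,a)  →  {inpos(f), near(a,a), near(a,f), near(e,b), near(e,e), near(f,a), near(f,f), on(a,f), on(b,a), on(b,e), on(e,e), on(f,a), on(f,f)}
2. grab(b,e)  →  {inpos(e), inpos(f), near(a,a), near(a,f), near(e,e), near(f,a), near(f,f), on(a,f), on(b,a), on(b,b), on(e,e), on(f,a), on(f,f)}

flip(f,a); grab(b,e)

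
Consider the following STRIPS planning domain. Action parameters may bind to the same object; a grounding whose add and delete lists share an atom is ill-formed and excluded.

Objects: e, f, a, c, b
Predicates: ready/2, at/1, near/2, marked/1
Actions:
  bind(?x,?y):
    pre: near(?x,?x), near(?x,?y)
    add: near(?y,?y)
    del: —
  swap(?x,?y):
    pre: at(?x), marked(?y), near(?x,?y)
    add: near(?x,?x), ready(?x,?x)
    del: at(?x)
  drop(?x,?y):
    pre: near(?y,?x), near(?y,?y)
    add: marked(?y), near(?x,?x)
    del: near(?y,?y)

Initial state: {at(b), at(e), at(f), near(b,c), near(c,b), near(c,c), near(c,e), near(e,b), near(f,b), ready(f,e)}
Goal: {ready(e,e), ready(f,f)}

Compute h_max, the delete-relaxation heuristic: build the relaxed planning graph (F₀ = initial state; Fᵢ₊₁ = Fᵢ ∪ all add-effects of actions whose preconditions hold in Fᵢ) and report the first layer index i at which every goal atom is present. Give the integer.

3

F0 = init (10 atoms)
F1 = F0 ∪ {marked(c), near(b,b), near(e,e)}  (13 atoms)
F2 = F1 ∪ {marked(b), marked(e), ready(b,b)}  (16 atoms)
F3 = F2 ∪ {near(f,f), ready(e,e), ready(f,f)}  (19 atoms)
goal ⊆ F3  ⇒  h_max = 3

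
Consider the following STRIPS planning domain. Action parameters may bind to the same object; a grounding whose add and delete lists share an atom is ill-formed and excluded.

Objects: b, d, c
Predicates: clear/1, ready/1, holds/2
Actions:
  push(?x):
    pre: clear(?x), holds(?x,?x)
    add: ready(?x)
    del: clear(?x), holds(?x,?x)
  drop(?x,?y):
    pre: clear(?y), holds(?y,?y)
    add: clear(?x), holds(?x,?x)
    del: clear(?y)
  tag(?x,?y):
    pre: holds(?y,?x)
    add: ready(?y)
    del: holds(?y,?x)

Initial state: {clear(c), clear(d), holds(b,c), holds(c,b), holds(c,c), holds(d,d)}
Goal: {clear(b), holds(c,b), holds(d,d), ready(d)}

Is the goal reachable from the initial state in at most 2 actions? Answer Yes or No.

No

1. push(d)  →  {clear(c), holds(b,c), holds(c,b), holds(c,c), ready(d)}
2. drop(d,c)  →  {clear(d), holds(b,c), holds(c,b), holds(c,c), holds(d,d), ready(d)}
3. drop(b,d)  →  {clear(b), holds(b,b), holds(b,c), holds(c,b), holds(c,c), holds(d,d), ready(d)}
optimal plan length = 3; 3 > 2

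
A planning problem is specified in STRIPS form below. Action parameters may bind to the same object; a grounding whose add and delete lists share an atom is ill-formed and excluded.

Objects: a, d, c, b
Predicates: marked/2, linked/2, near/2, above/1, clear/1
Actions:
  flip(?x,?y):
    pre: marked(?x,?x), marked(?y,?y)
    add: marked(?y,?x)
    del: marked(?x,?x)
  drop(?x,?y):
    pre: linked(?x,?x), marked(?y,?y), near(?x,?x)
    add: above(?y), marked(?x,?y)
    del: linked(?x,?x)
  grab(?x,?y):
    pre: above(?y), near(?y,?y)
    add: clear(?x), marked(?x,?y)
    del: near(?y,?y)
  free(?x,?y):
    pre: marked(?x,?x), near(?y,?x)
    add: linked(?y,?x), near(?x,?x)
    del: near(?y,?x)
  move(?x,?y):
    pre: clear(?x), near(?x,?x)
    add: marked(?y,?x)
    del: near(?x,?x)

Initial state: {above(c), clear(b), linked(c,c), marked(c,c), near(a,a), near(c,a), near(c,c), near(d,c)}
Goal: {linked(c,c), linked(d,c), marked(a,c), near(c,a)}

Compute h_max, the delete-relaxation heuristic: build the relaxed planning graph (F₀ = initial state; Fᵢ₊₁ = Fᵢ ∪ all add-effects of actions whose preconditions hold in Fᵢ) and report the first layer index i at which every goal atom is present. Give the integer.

F0 = init (8 atoms)
F1 = F0 ∪ {clear(a), clear(c), clear(d), linked(d,c), marked(a,c), marked(b,c), marked(d,c)}  (15 atoms)
goal ⊆ F1  ⇒  h_max = 1

1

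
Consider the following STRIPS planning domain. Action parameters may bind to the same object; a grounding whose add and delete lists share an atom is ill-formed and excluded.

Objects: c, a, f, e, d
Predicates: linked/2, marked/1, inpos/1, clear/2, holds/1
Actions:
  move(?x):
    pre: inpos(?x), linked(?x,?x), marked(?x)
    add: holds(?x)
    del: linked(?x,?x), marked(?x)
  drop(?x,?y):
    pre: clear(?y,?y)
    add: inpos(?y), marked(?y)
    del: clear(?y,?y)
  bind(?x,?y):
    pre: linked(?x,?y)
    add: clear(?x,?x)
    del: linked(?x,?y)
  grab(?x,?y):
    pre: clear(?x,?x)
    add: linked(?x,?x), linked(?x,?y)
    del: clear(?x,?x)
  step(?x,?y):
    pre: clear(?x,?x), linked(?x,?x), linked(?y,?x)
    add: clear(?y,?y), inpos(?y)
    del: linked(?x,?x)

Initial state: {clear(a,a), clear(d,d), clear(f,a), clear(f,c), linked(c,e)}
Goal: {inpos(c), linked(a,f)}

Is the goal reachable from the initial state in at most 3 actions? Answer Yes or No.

1. bind(c,e)  →  {clear(a,a), clear(c,c), clear(d,d), clear(f,a), clear(f,c)}
2. drop(c,c)  →  {clear(a,a), clear(d,d), clear(f,a), clear(f,c), inpos(c), marked(c)}
3. grab(a,f)  →  {clear(d,d), clear(f,a), clear(f,c), inpos(c), linked(a,a), linked(a,f), marked(c)}
optimal plan length = 3; 3 ≤ 3

Yes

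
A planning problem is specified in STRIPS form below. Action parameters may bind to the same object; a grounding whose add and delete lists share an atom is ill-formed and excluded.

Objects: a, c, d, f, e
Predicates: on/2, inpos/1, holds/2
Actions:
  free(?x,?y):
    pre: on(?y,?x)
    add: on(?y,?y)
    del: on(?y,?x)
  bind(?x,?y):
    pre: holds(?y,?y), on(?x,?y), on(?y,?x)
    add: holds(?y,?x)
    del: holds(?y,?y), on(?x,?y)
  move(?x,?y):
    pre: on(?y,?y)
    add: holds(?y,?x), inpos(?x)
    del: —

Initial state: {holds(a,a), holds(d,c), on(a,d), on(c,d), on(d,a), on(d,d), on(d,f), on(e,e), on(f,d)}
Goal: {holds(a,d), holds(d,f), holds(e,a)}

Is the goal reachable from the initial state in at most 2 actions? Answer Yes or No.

No

1. bind(d,a)  →  {holds(a,d), holds(d,c), on(a,d), on(c,d), on(d,d), on(d,f), on(e,e), on(f,d)}
2. move(a,e)  →  {holds(a,d), holds(d,c), holds(e,a), inpos(a), on(a,d), on(c,d), on(d,d), on(d,f), on(e,e), on(f,d)}
3. move(f,d)  →  {holds(a,d), holds(d,c), holds(d,f), holds(e,a), inpos(a), inpos(f), on(a,d), on(c,d), on(d,d), on(d,f), on(e,e), on(f,d)}
optimal plan length = 3; 3 > 2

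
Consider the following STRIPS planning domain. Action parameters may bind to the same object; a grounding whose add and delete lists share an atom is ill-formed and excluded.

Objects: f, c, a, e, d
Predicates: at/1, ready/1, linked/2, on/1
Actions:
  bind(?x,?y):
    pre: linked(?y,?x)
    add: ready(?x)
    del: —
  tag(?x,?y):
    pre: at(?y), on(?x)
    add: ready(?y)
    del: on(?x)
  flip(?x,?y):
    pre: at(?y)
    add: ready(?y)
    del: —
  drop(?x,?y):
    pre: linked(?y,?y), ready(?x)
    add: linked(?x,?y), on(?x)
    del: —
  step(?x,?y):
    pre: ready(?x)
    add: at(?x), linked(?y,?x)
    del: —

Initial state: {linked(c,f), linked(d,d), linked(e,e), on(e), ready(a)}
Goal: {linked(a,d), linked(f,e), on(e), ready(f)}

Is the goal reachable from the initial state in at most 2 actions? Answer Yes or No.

No

1. bind(f,c)  →  {linked(c,f), linked(d,d), linked(e,e), on(e), ready(a), ready(f)}
2. drop(f,e)  →  {linked(c,f), linked(d,d), linked(e,e), linked(f,e), on(e), on(f), ready(a), ready(f)}
3. drop(a,d)  →  {linked(a,d), linked(c,f), linked(d,d), linked(e,e), linked(f,e), on(a), on(e), on(f), ready(a), ready(f)}
optimal plan length = 3; 3 > 2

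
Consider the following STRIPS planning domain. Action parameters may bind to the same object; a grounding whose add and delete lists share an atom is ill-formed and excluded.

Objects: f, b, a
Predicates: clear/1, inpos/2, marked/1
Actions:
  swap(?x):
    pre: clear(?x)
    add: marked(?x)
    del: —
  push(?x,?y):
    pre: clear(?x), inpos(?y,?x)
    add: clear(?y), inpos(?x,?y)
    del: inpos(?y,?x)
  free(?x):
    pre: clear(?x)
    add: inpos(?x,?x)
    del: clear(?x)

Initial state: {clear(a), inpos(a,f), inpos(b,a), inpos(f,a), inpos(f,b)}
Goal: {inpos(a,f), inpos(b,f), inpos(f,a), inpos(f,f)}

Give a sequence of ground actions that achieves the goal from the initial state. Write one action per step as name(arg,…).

1. push(a,b)  →  {clear(a), clear(b), inpos(a,b), inpos(a,f), inpos(f,a), inpos(f,b)}
2. push(b,f)  →  {clear(a), clear(b), clear(f), inpos(a,b), inpos(a,f), inpos(b,f), inpos(f,a)}
3. free(f)  →  {clear(a), clear(b), inpos(a,b), inpos(a,f), inpos(b,f), inpos(f,a), inpos(f,f)}

push(a,b); push(b,f); free(f)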